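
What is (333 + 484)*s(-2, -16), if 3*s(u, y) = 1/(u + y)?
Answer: -817/54 ≈ -15.130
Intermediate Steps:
s(u, y) = 1/(3*(u + y))
(333 + 484)*s(-2, -16) = (333 + 484)*(1/(3*(-2 - 16))) = 817*((⅓)/(-18)) = 817*((⅓)*(-1/18)) = 817*(-1/54) = -817/54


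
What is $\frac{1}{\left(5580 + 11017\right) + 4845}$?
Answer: $\frac{1}{21442} \approx 4.6637 \cdot 10^{-5}$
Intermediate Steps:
$\frac{1}{\left(5580 + 11017\right) + 4845} = \frac{1}{16597 + 4845} = \frac{1}{21442}$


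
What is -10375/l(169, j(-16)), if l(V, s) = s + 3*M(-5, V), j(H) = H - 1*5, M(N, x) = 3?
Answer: 10375/12 ≈ 864.58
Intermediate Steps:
j(H) = -5 + H (j(H) = H - 5 = -5 + H)
l(V, s) = 9 + s (l(V, s) = s + 3*3 = s + 9 = 9 + s)
-10375/l(169, j(-16)) = -10375/(9 + (-5 - 16)) = -10375/(9 - 21) = -10375/(-12) = -10375*(-1/12) = 10375/12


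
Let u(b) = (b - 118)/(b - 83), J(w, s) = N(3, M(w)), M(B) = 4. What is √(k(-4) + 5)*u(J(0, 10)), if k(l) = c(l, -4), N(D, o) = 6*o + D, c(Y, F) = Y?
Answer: 13/8 ≈ 1.6250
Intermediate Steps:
N(D, o) = D + 6*o
k(l) = l
J(w, s) = 27 (J(w, s) = 3 + 6*4 = 3 + 24 = 27)
u(b) = (-118 + b)/(-83 + b)
√(k(-4) + 5)*u(J(0, 10)) = √(-4 + 5)*((-118 + 27)/(-83 + 27)) = √1*(-91/(-56)) = 1*(-1/56*(-91)) = 1*(13/8) = 13/8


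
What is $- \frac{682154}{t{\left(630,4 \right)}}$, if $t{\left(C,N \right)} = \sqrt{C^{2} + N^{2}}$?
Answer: $- \frac{341077 \sqrt{99229}}{99229} \approx -1082.8$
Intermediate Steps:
$- \frac{682154}{t{\left(630,4 \right)}} = - \frac{682154}{\sqrt{630^{2} + 4^{2}}} = - \frac{682154}{\sqrt{396900 + 16}} = - \frac{682154}{\sqrt{396916}} = - \frac{682154}{2 \sqrt{99229}} = - 682154 \frac{\sqrt{99229}}{198458} = - \frac{341077 \sqrt{99229}}{99229}$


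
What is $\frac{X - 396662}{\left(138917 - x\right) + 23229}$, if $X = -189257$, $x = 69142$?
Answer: $- \frac{585919}{93004} \approx -6.2999$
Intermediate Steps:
$\frac{X - 396662}{\left(138917 - x\right) + 23229} = \frac{-189257 - 396662}{\left(138917 - 69142\right) + 23229} = - \frac{585919}{\left(138917 - 69142\right) + 23229} = - \frac{585919}{69775 + 23229} = - \frac{585919}{93004}$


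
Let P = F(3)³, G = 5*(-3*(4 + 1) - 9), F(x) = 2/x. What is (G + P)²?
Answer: 10445824/729 ≈ 14329.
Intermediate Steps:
G = -120 (G = 5*(-3*5 - 9) = 5*(-15 - 9) = 5*(-24) = -120)
P = 8/27 (P = (2/3)³ = (2*(⅓))³ = (⅔)³ = 8/27 ≈ 0.29630)
(G + P)² = (-120 + 8/27)² = (-3232/27)² = 10445824/729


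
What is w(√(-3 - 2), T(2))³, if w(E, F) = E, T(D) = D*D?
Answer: -5*I*√5 ≈ -11.18*I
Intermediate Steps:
T(D) = D²
w(√(-3 - 2), T(2))³ = (√(-3 - 2))³ = (√(-5))³ = (I*√5)³ = -5*I*√5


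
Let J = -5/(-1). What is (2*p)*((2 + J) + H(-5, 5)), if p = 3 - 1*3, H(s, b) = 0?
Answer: 0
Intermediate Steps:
J = 5 (J = -5*(-1) = 5)
p = 0 (p = 3 - 3 = 0)
(2*p)*((2 + J) + H(-5, 5)) = (2*0)*((2 + 5) + 0) = 0*(7 + 0) = 0*7 = 0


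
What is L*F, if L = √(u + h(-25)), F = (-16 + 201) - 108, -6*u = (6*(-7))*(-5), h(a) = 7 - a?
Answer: 77*I*√3 ≈ 133.37*I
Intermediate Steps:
u = -35 (u = -6*(-7)*(-5)/6 = -(-7)*(-5) = -⅙*210 = -35)
F = 77 (F = 185 - 108 = 77)
L = I*√3 (L = √(-35 + (7 - 1*(-25))) = √(-35 + (7 + 25)) = √(-35 + 32) = √(-3) = I*√3 ≈ 1.732*I)
L*F = (I*√3)*77 = 77*I*√3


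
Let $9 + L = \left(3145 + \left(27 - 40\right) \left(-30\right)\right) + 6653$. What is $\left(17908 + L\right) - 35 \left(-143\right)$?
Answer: $33092$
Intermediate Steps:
$L = 10179$ ($L = -9 + \left(\left(3145 + \left(27 - 40\right) \left(-30\right)\right) + 6653\right) = -9 + \left(\left(3145 - -390\right) + 6653\right) = -9 + \left(\left(3145 + 390\right) + 6653\right) = -9 + \left(3535 + 6653\right) = -9 + 10188 = 10179$)
$\left(17908 + L\right) - 35 \left(-143\right) = \left(17908 + 10179\right) - 35 \left(-143\right) = 28087 - -5005 = 28087 + 5005 = 33092$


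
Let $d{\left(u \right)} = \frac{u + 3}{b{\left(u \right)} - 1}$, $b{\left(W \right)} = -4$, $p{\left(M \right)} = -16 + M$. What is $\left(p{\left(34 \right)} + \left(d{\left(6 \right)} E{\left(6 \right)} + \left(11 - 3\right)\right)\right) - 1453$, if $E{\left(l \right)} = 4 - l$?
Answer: $- \frac{7117}{5} \approx -1423.4$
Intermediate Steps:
$d{\left(u \right)} = - \frac{3}{5} - \frac{u}{5}$ ($d{\left(u \right)} = \frac{u + 3}{-4 - 1} = \frac{3 + u}{-5} = \left(3 + u\right) \left(- \frac{1}{5}\right) = - \frac{3}{5} - \frac{u}{5}$)
$\left(p{\left(34 \right)} + \left(d{\left(6 \right)} E{\left(6 \right)} + \left(11 - 3\right)\right)\right) - 1453 = \left(\left(-16 + 34\right) + \left(\left(- \frac{3}{5} - \frac{6}{5}\right) \left(4 - 6\right) + \left(11 - 3\right)\right)\right) - 1453 = \left(18 + \left(\left(- \frac{3}{5} - \frac{6}{5}\right) \left(4 - 6\right) + \left(11 - 3\right)\right)\right) - 1453 = \left(18 + \left(\left(- \frac{9}{5}\right) \left(-2\right) + 8\right)\right) - 1453 = \left(18 + \left(\frac{18}{5} + 8\right)\right) - 1453 = \left(18 + \frac{58}{5}\right) - 1453 = \frac{148}{5} - 1453 = - \frac{7117}{5}$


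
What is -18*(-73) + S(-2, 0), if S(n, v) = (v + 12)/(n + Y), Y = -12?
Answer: 9192/7 ≈ 1313.1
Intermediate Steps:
S(n, v) = (12 + v)/(-12 + n) (S(n, v) = (v + 12)/(n - 12) = (12 + v)/(-12 + n))
-18*(-73) + S(-2, 0) = -18*(-73) + (12 + 0)/(-12 - 2) = 1314 + 12/(-14) = 1314 - 1/14*12 = 1314 - 6/7 = 9192/7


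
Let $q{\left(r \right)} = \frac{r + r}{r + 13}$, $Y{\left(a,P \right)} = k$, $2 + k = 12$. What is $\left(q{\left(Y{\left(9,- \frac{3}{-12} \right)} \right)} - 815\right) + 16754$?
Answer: $\frac{366617}{23} \approx 15940.0$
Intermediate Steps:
$k = 10$ ($k = -2 + 12 = 10$)
$Y{\left(a,P \right)} = 10$
$q{\left(r \right)} = \frac{2 r}{13 + r}$
$\left(q{\left(Y{\left(9,- \frac{3}{-12} \right)} \right)} - 815\right) + 16754 = \left(2 \cdot 10 \frac{1}{13 + 10} - 815\right) + 16754 = \left(2 \cdot 10 \cdot \frac{1}{23} - 815\right) + 16754 = \left(\frac{20}{23} - 815\right) + 16754 = - \frac{18725}{23} + 16754 = \frac{366617}{23}$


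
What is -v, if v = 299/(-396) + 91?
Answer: -35737/396 ≈ -90.245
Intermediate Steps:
v = 35737/396 (v = 299*(-1/396) + 91 = -299/396 + 91 = 35737/396 ≈ 90.245)
-v = -1*35737/396 = -35737/396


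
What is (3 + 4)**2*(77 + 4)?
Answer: 3969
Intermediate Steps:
(3 + 4)**2*(77 + 4) = 7**2*81 = 49*81 = 3969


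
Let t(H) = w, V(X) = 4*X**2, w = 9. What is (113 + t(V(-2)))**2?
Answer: 14884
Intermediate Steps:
t(H) = 9
(113 + t(V(-2)))**2 = (113 + 9)**2 = 122**2 = 14884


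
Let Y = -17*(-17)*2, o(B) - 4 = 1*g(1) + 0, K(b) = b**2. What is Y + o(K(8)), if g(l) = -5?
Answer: 577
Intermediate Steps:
o(B) = -1 (o(B) = 4 + (1*(-5) + 0) = 4 + (-5 + 0) = 4 - 5 = -1)
Y = 578 (Y = 289*2 = 578)
Y + o(K(8)) = 578 - 1 = 577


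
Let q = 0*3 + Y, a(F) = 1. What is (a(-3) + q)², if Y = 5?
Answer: 36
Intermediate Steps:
q = 5 (q = 0*3 + 5 = 0 + 5 = 5)
(a(-3) + q)² = (1 + 5)² = 6² = 36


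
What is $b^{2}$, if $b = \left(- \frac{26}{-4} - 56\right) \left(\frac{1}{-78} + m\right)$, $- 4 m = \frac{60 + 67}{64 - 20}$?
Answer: $\frac{228705129}{173056} \approx 1321.6$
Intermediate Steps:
$m = - \frac{127}{176}$ ($m = - \frac{\left(60 + 67\right) \frac{1}{64 - 20}}{4} = - \frac{127 \frac{1}{64 - 20}}{4} = - \frac{127 \cdot \frac{1}{44}}{4} = \left(- \frac{1}{4}\right) \frac{127}{44} = - \frac{127}{176} \approx -0.72159$)
$b = \frac{15123}{416}$ ($b = \left(- \frac{26}{-4} - 56\right) \left(\frac{1}{-78} - \frac{127}{176}\right) = \left(\left(-26\right) \left(- \frac{1}{4}\right) - 56\right) \left(- \frac{1}{78} - \frac{127}{176}\right) = \left(\frac{13}{2} - 56\right) \left(- \frac{5041}{6864}\right) = \left(- \frac{99}{2}\right) \left(- \frac{5041}{6864}\right) = \frac{15123}{416} \approx 36.353$)
$b^{2} = \left(\frac{15123}{416}\right)^{2} = \frac{228705129}{173056}$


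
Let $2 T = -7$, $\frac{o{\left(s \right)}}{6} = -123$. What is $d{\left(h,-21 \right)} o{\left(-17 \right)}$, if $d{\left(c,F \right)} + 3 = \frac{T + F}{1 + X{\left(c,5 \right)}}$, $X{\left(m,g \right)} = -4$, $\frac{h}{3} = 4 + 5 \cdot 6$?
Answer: $-3813$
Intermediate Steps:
$o{\left(s \right)} = -738$ ($o{\left(s \right)} = 6 \left(-123\right) = -738$)
$h = 102$ ($h = 3 \left(4 + 5 \cdot 6\right) = 3 \left(4 + 30\right) = 3 \cdot 34 = 102$)
$T = - \frac{7}{2}$ ($T = \frac{1}{2} \left(-7\right) = - \frac{7}{2} \approx -3.5$)
$d{\left(c,F \right)} = - \frac{11}{6} - \frac{F}{3}$ ($d{\left(c,F \right)} = -3 + \frac{- \frac{7}{2} + F}{1 - 4} = -3 + \frac{- \frac{7}{2} + F}{-3} = -3 + \left(- \frac{7}{2} + F\right) \left(- \frac{1}{3}\right) = -3 - \left(- \frac{7}{6} + \frac{F}{3}\right) = - \frac{11}{6} - \frac{F}{3}$)
$d{\left(h,-21 \right)} o{\left(-17 \right)} = \left(- \frac{11}{6} - -7\right) \left(-738\right) = \left(- \frac{11}{6} + 7\right) \left(-738\right) = \frac{31}{6} \left(-738\right) = -3813$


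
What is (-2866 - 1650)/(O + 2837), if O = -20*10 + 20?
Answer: -4516/2657 ≈ -1.6997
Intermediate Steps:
O = -180 (O = -200 + 20 = -180)
(-2866 - 1650)/(O + 2837) = (-2866 - 1650)/(-180 + 2837) = -4516/2657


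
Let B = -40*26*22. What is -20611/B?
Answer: 20611/22880 ≈ 0.90083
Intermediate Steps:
B = -22880 (B = -1040*22 = -22880)
-20611/B = -20611/(-22880) = -20611*(-1/22880) = 20611/22880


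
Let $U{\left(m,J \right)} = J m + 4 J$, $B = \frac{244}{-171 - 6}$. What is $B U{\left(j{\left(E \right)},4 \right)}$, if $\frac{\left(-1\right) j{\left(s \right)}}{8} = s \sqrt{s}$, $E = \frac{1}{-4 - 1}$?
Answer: $- \frac{3904}{177} - \frac{7808 i \sqrt{5}}{4425} \approx -22.056 - 3.9456 i$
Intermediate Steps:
$E = - \frac{1}{5}$ ($E = \frac{1}{-5} = - \frac{1}{5} \approx -0.2$)
$B = - \frac{244}{177}$ ($B = \frac{244}{-171 - 6} = \frac{244}{-177} = 244 \left(- \frac{1}{177}\right) = - \frac{244}{177} \approx -1.3785$)
$j{\left(s \right)} = - 8 s^{\frac{3}{2}}$ ($j{\left(s \right)} = - 8 s \sqrt{s} = - 8 s^{\frac{3}{2}}$)
$U{\left(m,J \right)} = 4 J + J m$
$B U{\left(j{\left(E \right)},4 \right)} = - \frac{244 \cdot 4 \left(4 - 8 \left(- \frac{1}{5}\right)^{\frac{3}{2}}\right)}{177} = - \frac{244 \cdot 4 \left(4 - 8 \left(- \frac{i \sqrt{5}}{25}\right)\right)}{177} = - \frac{244 \cdot 4 \left(4 + \frac{8 i \sqrt{5}}{25}\right)}{177} = - \frac{244 \left(16 + \frac{32 i \sqrt{5}}{25}\right)}{177} = - \frac{3904}{177} - \frac{7808 i \sqrt{5}}{4425}$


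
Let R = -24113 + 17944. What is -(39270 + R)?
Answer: -33101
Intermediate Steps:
R = -6169
-(39270 + R) = -(39270 - 6169) = -1*33101 = -33101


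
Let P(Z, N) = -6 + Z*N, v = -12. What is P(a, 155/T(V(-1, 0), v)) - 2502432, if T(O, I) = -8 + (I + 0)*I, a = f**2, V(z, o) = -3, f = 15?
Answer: -340296693/136 ≈ -2.5022e+6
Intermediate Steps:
a = 225 (a = 15**2 = 225)
T(O, I) = -8 + I**2 (T(O, I) = -8 + I*I = -8 + I**2)
P(Z, N) = -6 + N*Z
P(a, 155/T(V(-1, 0), v)) - 2502432 = (-6 + (155/(-8 + (-12)**2))*225) - 2502432 = (-6 + (155/(-8 + 144))*225) - 2502432 = (-6 + (155/136)*225) - 2502432 = (-6 + 34875/136) - 2502432 = 34059/136 - 2502432 = -340296693/136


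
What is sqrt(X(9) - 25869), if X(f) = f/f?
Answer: 2*I*sqrt(6467) ≈ 160.84*I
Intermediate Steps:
X(f) = 1
sqrt(X(9) - 25869) = sqrt(1 - 25869) = sqrt(-25868) = 2*I*sqrt(6467)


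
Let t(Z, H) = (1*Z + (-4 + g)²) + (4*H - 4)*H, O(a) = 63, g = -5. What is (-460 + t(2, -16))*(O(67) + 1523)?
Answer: 1127646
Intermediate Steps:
t(Z, H) = 81 + Z + H*(-4 + 4*H) (t(Z, H) = (1*Z + (-4 - 5)²) + (4*H - 4)*H = (Z + (-9)²) + (-4 + 4*H)*H = (Z + 81) + H*(-4 + 4*H) = (81 + Z) + H*(-4 + 4*H) = 81 + Z + H*(-4 + 4*H))
(-460 + t(2, -16))*(O(67) + 1523) = (-460 + (81 + 2 - 4*(-16) + 4*(-16)²))*(63 + 1523) = (-460 + (81 + 2 + 64 + 4*256))*1586 = (-460 + (81 + 2 + 64 + 1024))*1586 = (-460 + 1171)*1586 = 711*1586 = 1127646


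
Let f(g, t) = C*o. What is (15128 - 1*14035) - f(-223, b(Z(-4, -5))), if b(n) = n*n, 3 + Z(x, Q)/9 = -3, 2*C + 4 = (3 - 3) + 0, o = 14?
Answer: 1121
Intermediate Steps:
C = -2 (C = -2 + ((3 - 3) + 0)/2 = -2 + (0 + 0)/2 = -2 + (½)*0 = -2 + 0 = -2)
Z(x, Q) = -54 (Z(x, Q) = -27 + 9*(-3) = -27 - 27 = -54)
b(n) = n²
f(g, t) = -28 (f(g, t) = -2*14 = -28)
(15128 - 1*14035) - f(-223, b(Z(-4, -5))) = (15128 - 1*14035) - 1*(-28) = (15128 - 14035) + 28 = 1093 + 28 = 1121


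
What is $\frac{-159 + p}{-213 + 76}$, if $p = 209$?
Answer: $- \frac{50}{137} \approx -0.36496$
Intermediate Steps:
$\frac{-159 + p}{-213 + 76} = \frac{-159 + 209}{-213 + 76} = \frac{50}{-137} = 50 \left(- \frac{1}{137}\right) = - \frac{50}{137}$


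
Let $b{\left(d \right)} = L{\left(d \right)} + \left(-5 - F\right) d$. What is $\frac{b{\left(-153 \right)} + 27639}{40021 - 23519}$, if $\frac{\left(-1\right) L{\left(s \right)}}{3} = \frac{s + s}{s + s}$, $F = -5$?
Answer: $\frac{13818}{8251} \approx 1.6747$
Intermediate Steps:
$L{\left(s \right)} = -3$ ($L{\left(s \right)} = - 3 \frac{s + s}{s + s} = - 3 \frac{2 s}{2 s} = - 3 \cdot 2 s \frac{1}{2 s} = \left(-3\right) 1 = -3$)
$b{\left(d \right)} = -3$ ($b{\left(d \right)} = -3 + \left(-5 - -5\right) d = -3 + \left(-5 + 5\right) d = -3 + 0 d = -3 + 0 = -3$)
$\frac{b{\left(-153 \right)} + 27639}{40021 - 23519} = \frac{-3 + 27639}{40021 - 23519} = \frac{27636}{16502} = 27636 \cdot \frac{1}{16502} = \frac{13818}{8251}$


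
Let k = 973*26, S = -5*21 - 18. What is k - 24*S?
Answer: 28250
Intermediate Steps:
S = -123 (S = -105 - 18 = -123)
k = 25298
k - 24*S = 25298 - 24*(-123) = 25298 + 2952 = 28250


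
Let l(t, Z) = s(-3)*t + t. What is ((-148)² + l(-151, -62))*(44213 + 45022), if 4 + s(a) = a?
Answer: 2035450350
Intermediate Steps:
s(a) = -4 + a
l(t, Z) = -6*t (l(t, Z) = (-4 - 3)*t + t = -7*t + t = -6*t)
((-148)² + l(-151, -62))*(44213 + 45022) = ((-148)² - 6*(-151))*(44213 + 45022) = (21904 + 906)*89235 = 22810*89235 = 2035450350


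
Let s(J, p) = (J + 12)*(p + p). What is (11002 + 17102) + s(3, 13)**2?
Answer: 180204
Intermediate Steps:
s(J, p) = 2*p*(12 + J) (s(J, p) = (12 + J)*(2*p) = 2*p*(12 + J))
(11002 + 17102) + s(3, 13)**2 = (11002 + 17102) + (2*13*(12 + 3))**2 = 28104 + (2*13*15)**2 = 28104 + 390**2 = 28104 + 152100 = 180204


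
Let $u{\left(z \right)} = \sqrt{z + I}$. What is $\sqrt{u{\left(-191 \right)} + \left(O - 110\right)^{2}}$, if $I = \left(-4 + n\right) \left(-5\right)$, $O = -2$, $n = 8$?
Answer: $\sqrt{12544 + i \sqrt{211}} \approx 112.0 + 0.0648 i$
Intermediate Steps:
$I = -20$ ($I = \left(-4 + 8\right) \left(-5\right) = 4 \left(-5\right) = -20$)
$u{\left(z \right)} = \sqrt{-20 + z}$ ($u{\left(z \right)} = \sqrt{z - 20} = \sqrt{-20 + z}$)
$\sqrt{u{\left(-191 \right)} + \left(O - 110\right)^{2}} = \sqrt{\sqrt{-20 - 191} + \left(-2 - 110\right)^{2}} = \sqrt{\sqrt{-211} + \left(-112\right)^{2}} = \sqrt{i \sqrt{211} + 12544} = \sqrt{12544 + i \sqrt{211}}$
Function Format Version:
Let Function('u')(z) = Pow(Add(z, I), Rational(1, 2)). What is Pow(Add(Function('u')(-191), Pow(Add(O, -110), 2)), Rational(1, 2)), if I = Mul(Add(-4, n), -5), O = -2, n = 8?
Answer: Pow(Add(12544, Mul(I, Pow(211, Rational(1, 2)))), Rational(1, 2)) ≈ Add(112.00, Mul(0.0648, I))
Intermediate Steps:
I = -20 (I = Mul(Add(-4, 8), -5) = Mul(4, -5) = -20)
Function('u')(z) = Pow(Add(-20, z), Rational(1, 2)) (Function('u')(z) = Pow(Add(z, -20), Rational(1, 2)) = Pow(Add(-20, z), Rational(1, 2)))
Pow(Add(Function('u')(-191), Pow(Add(O, -110), 2)), Rational(1, 2)) = Pow(Add(Pow(Add(-20, -191), Rational(1, 2)), Pow(Add(-2, -110), 2)), Rational(1, 2)) = Pow(Add(Pow(-211, Rational(1, 2)), Pow(-112, 2)), Rational(1, 2)) = Pow(Add(Mul(I, Pow(211, Rational(1, 2))), 12544), Rational(1, 2)) = Pow(Add(12544, Mul(I, Pow(211, Rational(1, 2)))), Rational(1, 2))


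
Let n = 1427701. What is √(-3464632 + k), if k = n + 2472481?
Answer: 5*√17422 ≈ 659.96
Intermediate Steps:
k = 3900182 (k = 1427701 + 2472481 = 3900182)
√(-3464632 + k) = √(-3464632 + 3900182) = √435550 = 5*√17422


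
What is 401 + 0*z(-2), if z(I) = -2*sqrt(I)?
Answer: 401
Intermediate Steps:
401 + 0*z(-2) = 401 + 0*(-2*I*sqrt(2)) = 401 + 0 = 401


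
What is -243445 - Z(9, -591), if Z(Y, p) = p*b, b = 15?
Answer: -234580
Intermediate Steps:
Z(Y, p) = 15*p (Z(Y, p) = p*15 = 15*p)
-243445 - Z(9, -591) = -243445 - 15*(-591) = -243445 - 1*(-8865) = -243445 + 8865 = -234580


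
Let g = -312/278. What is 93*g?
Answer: -14508/139 ≈ -104.37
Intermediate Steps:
g = -156/139 (g = -312*1/278 = -156/139 ≈ -1.1223)
93*g = 93*(-156/139) = -14508/139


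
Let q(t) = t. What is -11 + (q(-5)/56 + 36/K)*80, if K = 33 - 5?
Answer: 593/7 ≈ 84.714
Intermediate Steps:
K = 28
-11 + (q(-5)/56 + 36/K)*80 = -11 + (-5/56 + 36/28)*80 = -11 + (-5*1/56 + 36*(1/28))*80 = -11 + (-5/56 + 9/7)*80 = -11 + (67/56)*80 = -11 + 670/7 = 593/7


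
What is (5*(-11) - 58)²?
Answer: 12769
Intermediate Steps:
(5*(-11) - 58)² = (-55 - 58)² = (-113)² = 12769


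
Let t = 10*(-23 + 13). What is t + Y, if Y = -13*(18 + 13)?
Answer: -503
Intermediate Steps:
t = -100 (t = 10*(-10) = -100)
Y = -403 (Y = -13*31 = -403)
t + Y = -100 - 403 = -503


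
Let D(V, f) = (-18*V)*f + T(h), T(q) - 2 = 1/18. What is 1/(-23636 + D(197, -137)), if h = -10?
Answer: 18/8319025 ≈ 2.1637e-6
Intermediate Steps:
T(q) = 37/18 (T(q) = 2 + 1/18 = 37/18)
D(V, f) = 37/18 - 18*V*f (D(V, f) = (-18*V)*f + 37/18 = -18*V*f + 37/18 = 37/18 - 18*V*f)
1/(-23636 + D(197, -137)) = 1/(-23636 + (37/18 - 18*197*(-137))) = 1/(-23636 + (37/18 + 485802)) = 1/(-23636 + 8744473/18) = 1/(8319025/18) = 18/8319025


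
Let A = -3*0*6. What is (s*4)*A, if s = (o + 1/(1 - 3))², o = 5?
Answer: 0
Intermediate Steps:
s = 81/4 (s = (5 + 1/(1 - 3))² = (5 + 1/(-2))² = (5 - ½)² = (9/2)² = 81/4 ≈ 20.250)
A = 0 (A = 0*6 = 0)
(s*4)*A = ((81/4)*4)*0 = 81*0 = 0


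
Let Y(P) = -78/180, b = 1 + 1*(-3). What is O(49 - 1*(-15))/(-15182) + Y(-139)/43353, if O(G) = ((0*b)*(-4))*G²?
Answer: -13/1300590 ≈ -9.9955e-6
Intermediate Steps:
b = -2 (b = 1 - 3 = -2)
O(G) = 0 (O(G) = ((0*(-2))*(-4))*G² = (0*(-4))*G² = 0*G² = 0)
Y(P) = -13/30 (Y(P) = -78*1/180 = -13/30)
O(49 - 1*(-15))/(-15182) + Y(-139)/43353 = 0/(-15182) - 13/30/43353 = 0*(-1/15182) - 13/30*1/43353 = 0 - 13/1300590 = -13/1300590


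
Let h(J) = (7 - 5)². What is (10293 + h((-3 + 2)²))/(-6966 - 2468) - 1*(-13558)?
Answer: 127895875/9434 ≈ 13557.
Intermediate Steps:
h(J) = 4 (h(J) = 2² = 4)
(10293 + h((-3 + 2)²))/(-6966 - 2468) - 1*(-13558) = (10293 + 4)/(-6966 - 2468) - 1*(-13558) = 10297/(-9434) + 13558 = 10297*(-1/9434) + 13558 = -10297/9434 + 13558 = 127895875/9434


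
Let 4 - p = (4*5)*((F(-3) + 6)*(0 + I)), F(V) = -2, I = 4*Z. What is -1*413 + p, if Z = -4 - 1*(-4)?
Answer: -409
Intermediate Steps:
Z = 0 (Z = -4 + 4 = 0)
I = 0 (I = 4*0 = 0)
p = 4 (p = 4 - 4*5*(-2 + 6)*(0 + 0) = 4 - 20*4*0 = 4 - 20*0 = 4 - 1*0 = 4 + 0 = 4)
-1*413 + p = -1*413 + 4 = -413 + 4 = -409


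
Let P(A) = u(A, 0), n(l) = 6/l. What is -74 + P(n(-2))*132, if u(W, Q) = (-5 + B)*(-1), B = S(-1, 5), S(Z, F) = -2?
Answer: 850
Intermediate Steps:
B = -2
u(W, Q) = 7 (u(W, Q) = (-5 - 2)*(-1) = -7*(-1) = 7)
P(A) = 7
-74 + P(n(-2))*132 = -74 + 7*132 = -74 + 924 = 850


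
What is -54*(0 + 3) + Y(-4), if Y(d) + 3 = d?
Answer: -169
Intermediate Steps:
Y(d) = -3 + d
-54*(0 + 3) + Y(-4) = -54*(0 + 3) + (-3 - 4) = -54*3 - 7 = -162 - 7 = -169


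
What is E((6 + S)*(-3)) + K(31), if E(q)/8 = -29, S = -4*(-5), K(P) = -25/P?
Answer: -7217/31 ≈ -232.81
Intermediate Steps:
S = 20
E(q) = -232 (E(q) = 8*(-29) = -232)
E((6 + S)*(-3)) + K(31) = -232 - 25/31 = -7217/31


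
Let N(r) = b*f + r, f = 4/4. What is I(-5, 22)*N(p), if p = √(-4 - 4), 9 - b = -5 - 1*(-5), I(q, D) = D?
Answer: 198 + 44*I*√2 ≈ 198.0 + 62.225*I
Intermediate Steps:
f = 1 (f = 4*(¼) = 1)
b = 9 (b = 9 - (-5 - 1*(-5)) = 9 - (-5 + 5) = 9 - 1*0 = 9 + 0 = 9)
p = 2*I*√2 (p = √(-8) = 2*I*√2 ≈ 2.8284*I)
N(r) = 9 + r (N(r) = 9*1 + r = 9 + r)
I(-5, 22)*N(p) = 22*(9 + 2*I*√2) = 198 + 44*I*√2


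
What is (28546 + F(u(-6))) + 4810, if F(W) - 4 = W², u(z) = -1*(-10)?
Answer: 33460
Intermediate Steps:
u(z) = 10
F(W) = 4 + W²
(28546 + F(u(-6))) + 4810 = (28546 + (4 + 10²)) + 4810 = (28546 + (4 + 100)) + 4810 = (28546 + 104) + 4810 = 28650 + 4810 = 33460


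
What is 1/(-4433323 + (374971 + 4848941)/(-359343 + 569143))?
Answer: -26225/116263242686 ≈ -2.2557e-7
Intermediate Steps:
1/(-4433323 + (374971 + 4848941)/(-359343 + 569143)) = 1/(-4433323 + 5223912/209800) = 1/(-4433323 + 5223912*(1/209800)) = 1/(-4433323 + 652989/26225) = 1/(-116263242686/26225) = -26225/116263242686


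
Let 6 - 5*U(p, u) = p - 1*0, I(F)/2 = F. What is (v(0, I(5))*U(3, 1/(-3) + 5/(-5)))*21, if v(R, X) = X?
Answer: 126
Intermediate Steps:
I(F) = 2*F
U(p, u) = 6/5 - p/5 (U(p, u) = 6/5 - (p - 1*0)/5 = 6/5 - (p + 0)/5 = 6/5 - p/5)
(v(0, I(5))*U(3, 1/(-3) + 5/(-5)))*21 = ((2*5)*(6/5 - 1/5*3))*21 = (10*(6/5 - 3/5))*21 = (10*(3/5))*21 = 6*21 = 126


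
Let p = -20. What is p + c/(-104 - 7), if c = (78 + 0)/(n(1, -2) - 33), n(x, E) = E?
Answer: -25874/1295 ≈ -19.980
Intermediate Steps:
c = -78/35 (c = (78 + 0)/(-2 - 33) = 78/(-35) = 78*(-1/35) = -78/35 ≈ -2.2286)
p + c/(-104 - 7) = -20 - 78/35/(-104 - 7) = -20 - 78/35/(-111) = -20 - 1/111*(-78/35) = -20 + 26/1295 = -25874/1295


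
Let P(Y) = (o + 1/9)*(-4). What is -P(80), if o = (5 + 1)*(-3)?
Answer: -644/9 ≈ -71.556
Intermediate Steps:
o = -18 (o = 6*(-3) = -18)
P(Y) = 644/9 (P(Y) = (-18 + 1/9)*(-4) = (-18 + ⅑)*(-4) = -161/9*(-4) = 644/9)
-P(80) = -1*644/9 = -644/9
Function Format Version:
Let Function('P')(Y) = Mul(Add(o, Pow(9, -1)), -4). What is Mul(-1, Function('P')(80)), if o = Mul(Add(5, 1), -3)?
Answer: Rational(-644, 9) ≈ -71.556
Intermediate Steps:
o = -18 (o = Mul(6, -3) = -18)
Function('P')(Y) = Rational(644, 9) (Function('P')(Y) = Mul(Add(-18, Pow(9, -1)), -4) = Mul(Add(-18, Rational(1, 9)), -4) = Mul(Rational(-161, 9), -4) = Rational(644, 9))
Mul(-1, Function('P')(80)) = Mul(-1, Rational(644, 9)) = Rational(-644, 9)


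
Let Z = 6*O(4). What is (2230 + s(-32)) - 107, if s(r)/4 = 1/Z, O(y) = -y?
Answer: 12737/6 ≈ 2122.8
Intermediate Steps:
Z = -24 (Z = 6*(-1*4) = 6*(-4) = -24)
s(r) = -⅙ (s(r) = 4/(-24) = 4*(-1/24) = -⅙)
(2230 + s(-32)) - 107 = (2230 - ⅙) - 107 = 13379/6 - 107 = 12737/6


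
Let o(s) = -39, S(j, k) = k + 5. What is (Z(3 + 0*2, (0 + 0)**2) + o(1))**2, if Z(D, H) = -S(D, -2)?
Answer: 1764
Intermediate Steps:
S(j, k) = 5 + k
Z(D, H) = -3 (Z(D, H) = -(5 - 2) = -1*3 = -3)
(Z(3 + 0*2, (0 + 0)**2) + o(1))**2 = (-3 - 39)**2 = (-42)**2 = 1764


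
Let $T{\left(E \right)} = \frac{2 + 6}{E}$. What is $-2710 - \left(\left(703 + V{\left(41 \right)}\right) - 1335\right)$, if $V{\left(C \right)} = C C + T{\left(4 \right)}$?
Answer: $-3761$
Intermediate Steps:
$T{\left(E \right)} = \frac{8}{E}$
$V{\left(C \right)} = 2 + C^{2}$ ($V{\left(C \right)} = C C + \frac{8}{4} = C^{2} + 8 \cdot \frac{1}{4} = C^{2} + 2 = 2 + C^{2}$)
$-2710 - \left(\left(703 + V{\left(41 \right)}\right) - 1335\right) = -2710 - \left(\left(703 + \left(2 + 41^{2}\right)\right) - 1335\right) = -2710 - \left(\left(703 + \left(2 + 1681\right)\right) - 1335\right) = -2710 - \left(\left(703 + 1683\right) - 1335\right) = -2710 - \left(2386 - 1335\right) = -2710 - 1051 = -3761$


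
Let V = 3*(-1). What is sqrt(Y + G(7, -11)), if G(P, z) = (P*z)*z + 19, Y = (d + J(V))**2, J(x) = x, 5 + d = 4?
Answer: 21*sqrt(2) ≈ 29.698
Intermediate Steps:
d = -1 (d = -5 + 4 = -1)
V = -3
Y = 16 (Y = (-1 - 3)**2 = (-4)**2 = 16)
G(P, z) = 19 + P*z**2 (G(P, z) = P*z**2 + 19 = 19 + P*z**2)
sqrt(Y + G(7, -11)) = sqrt(16 + (19 + 7*(-11)**2)) = sqrt(16 + (19 + 7*121)) = sqrt(16 + (19 + 847)) = sqrt(16 + 866) = sqrt(882) = 21*sqrt(2)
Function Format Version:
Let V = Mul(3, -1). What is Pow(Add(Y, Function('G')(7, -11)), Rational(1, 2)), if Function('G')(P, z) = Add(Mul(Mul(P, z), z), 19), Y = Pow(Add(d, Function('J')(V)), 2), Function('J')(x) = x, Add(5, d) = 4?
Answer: Mul(21, Pow(2, Rational(1, 2))) ≈ 29.698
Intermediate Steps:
d = -1 (d = Add(-5, 4) = -1)
V = -3
Y = 16 (Y = Pow(Add(-1, -3), 2) = Pow(-4, 2) = 16)
Function('G')(P, z) = Add(19, Mul(P, Pow(z, 2))) (Function('G')(P, z) = Add(Mul(P, Pow(z, 2)), 19) = Add(19, Mul(P, Pow(z, 2))))
Pow(Add(Y, Function('G')(7, -11)), Rational(1, 2)) = Pow(Add(16, Add(19, Mul(7, Pow(-11, 2)))), Rational(1, 2)) = Pow(Add(16, Add(19, Mul(7, 121))), Rational(1, 2)) = Pow(Add(16, Add(19, 847)), Rational(1, 2)) = Pow(Add(16, 866), Rational(1, 2)) = Pow(882, Rational(1, 2)) = Mul(21, Pow(2, Rational(1, 2)))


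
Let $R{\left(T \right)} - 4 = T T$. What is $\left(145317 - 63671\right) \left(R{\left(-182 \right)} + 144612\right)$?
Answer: $14511760040$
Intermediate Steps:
$R{\left(T \right)} = 4 + T^{2}$ ($R{\left(T \right)} = 4 + T T = 4 + T^{2}$)
$\left(145317 - 63671\right) \left(R{\left(-182 \right)} + 144612\right) = \left(145317 - 63671\right) \left(\left(4 + \left(-182\right)^{2}\right) + 144612\right) = 81646 \left(\left(4 + 33124\right) + 144612\right) = 81646 \left(33128 + 144612\right) = 81646 \cdot 177740 = 14511760040$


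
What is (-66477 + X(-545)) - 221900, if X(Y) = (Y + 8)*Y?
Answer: 4288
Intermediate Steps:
X(Y) = Y*(8 + Y) (X(Y) = (8 + Y)*Y = Y*(8 + Y))
(-66477 + X(-545)) - 221900 = (-66477 - 545*(8 - 545)) - 221900 = (-66477 - 545*(-537)) - 221900 = (-66477 + 292665) - 221900 = 226188 - 221900 = 4288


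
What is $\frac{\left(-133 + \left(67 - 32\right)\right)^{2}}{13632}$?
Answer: $\frac{2401}{3408} \approx 0.70452$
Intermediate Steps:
$\frac{\left(-133 + \left(67 - 32\right)\right)^{2}}{13632} = \left(-133 + \left(67 - 32\right)\right)^{2} \cdot \frac{1}{13632} = \left(-133 + 35\right)^{2} \cdot \frac{1}{13632} = \left(-98\right)^{2} \cdot \frac{1}{13632} = 9604 \cdot \frac{1}{13632} = \frac{2401}{3408}$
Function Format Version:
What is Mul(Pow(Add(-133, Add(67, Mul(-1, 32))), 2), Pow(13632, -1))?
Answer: Rational(2401, 3408) ≈ 0.70452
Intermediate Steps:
Mul(Pow(Add(-133, Add(67, Mul(-1, 32))), 2), Pow(13632, -1)) = Mul(Pow(Add(-133, Add(67, -32)), 2), Rational(1, 13632)) = Mul(Pow(Add(-133, 35), 2), Rational(1, 13632)) = Mul(Pow(-98, 2), Rational(1, 13632)) = Mul(9604, Rational(1, 13632)) = Rational(2401, 3408)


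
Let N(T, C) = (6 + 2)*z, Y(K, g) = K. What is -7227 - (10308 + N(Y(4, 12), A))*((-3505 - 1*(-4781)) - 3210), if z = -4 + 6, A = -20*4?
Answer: 19959389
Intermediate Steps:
A = -80
z = 2
N(T, C) = 16 (N(T, C) = (6 + 2)*2 = 8*2 = 16)
-7227 - (10308 + N(Y(4, 12), A))*((-3505 - 1*(-4781)) - 3210) = -7227 - (10308 + 16)*((-3505 - 1*(-4781)) - 3210) = -7227 - 10324*((-3505 + 4781) - 3210) = -7227 - 10324*(1276 - 3210) = -7227 - 10324*(-1934) = -7227 - 1*(-19966616) = -7227 + 19966616 = 19959389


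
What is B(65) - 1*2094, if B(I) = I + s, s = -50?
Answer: -2079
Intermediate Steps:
B(I) = -50 + I (B(I) = I - 50 = -50 + I)
B(65) - 1*2094 = (-50 + 65) - 1*2094 = 15 - 2094 = -2079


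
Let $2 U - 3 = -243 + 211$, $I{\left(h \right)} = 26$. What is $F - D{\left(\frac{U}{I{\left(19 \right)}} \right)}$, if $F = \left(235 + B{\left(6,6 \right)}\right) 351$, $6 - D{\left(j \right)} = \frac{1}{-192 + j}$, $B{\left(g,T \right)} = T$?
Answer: $\frac{846949553}{10013} \approx 84585.0$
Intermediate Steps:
$U = - \frac{29}{2}$ ($U = \frac{3}{2} + \frac{-243 + 211}{2} = \frac{3}{2} + \frac{1}{2} \left(-32\right) = \frac{3}{2} - 16 = - \frac{29}{2} \approx -14.5$)
$D{\left(j \right)} = 6 - \frac{1}{-192 + j}$
$F = 84591$ ($F = \left(235 + 6\right) 351 = 241 \cdot 351 = 84591$)
$F - D{\left(\frac{U}{I{\left(19 \right)}} \right)} = 84591 - \frac{-1153 + 6 \left(- \frac{29}{2 \cdot 26}\right)}{-192 - \frac{29}{2 \cdot 26}} = 84591 - \frac{-1153 + 6 \left(\left(- \frac{29}{2}\right) \frac{1}{26}\right)}{-192 - \frac{29}{52}} = 84591 - \frac{-1153 + 6 \left(- \frac{29}{52}\right)}{-192 - \frac{29}{52}} = 84591 - \frac{-1153 - \frac{87}{26}}{- \frac{10013}{52}} = 84591 - \left(- \frac{52}{10013}\right) \left(- \frac{30065}{26}\right) = 84591 - \frac{60130}{10013} = \frac{846949553}{10013}$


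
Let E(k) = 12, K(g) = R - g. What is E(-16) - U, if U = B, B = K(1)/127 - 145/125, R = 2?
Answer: 41758/3175 ≈ 13.152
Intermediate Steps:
K(g) = 2 - g
B = -3658/3175 (B = (2 - 1*1)/127 - 145/125 = (2 - 1)*(1/127) - 145*1/125 = 1*(1/127) - 29/25 = 1/127 - 29/25 = -3658/3175 ≈ -1.1521)
U = -3658/3175 ≈ -1.1521
E(-16) - U = 12 - 1*(-3658/3175) = 12 + 3658/3175 = 41758/3175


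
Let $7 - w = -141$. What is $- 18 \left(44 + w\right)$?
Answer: $-3456$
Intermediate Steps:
$w = 148$ ($w = 7 - -141 = 7 + 141 = 148$)
$- 18 \left(44 + w\right) = - 18 \left(44 + 148\right) = \left(-18\right) 192 = -3456$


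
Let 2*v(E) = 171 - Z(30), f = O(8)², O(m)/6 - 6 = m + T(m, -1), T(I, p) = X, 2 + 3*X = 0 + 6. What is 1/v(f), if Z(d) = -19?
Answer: 1/95 ≈ 0.010526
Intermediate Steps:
X = 4/3 (X = -⅔ + (0 + 6)/3 = -⅔ + (⅓)*6 = -⅔ + 2 = 4/3 ≈ 1.3333)
T(I, p) = 4/3
O(m) = 44 + 6*m (O(m) = 36 + 6*(m + 4/3) = 36 + 6*(4/3 + m) = 36 + (8 + 6*m) = 44 + 6*m)
f = 8464 (f = (44 + 6*8)² = (44 + 48)² = 92² = 8464)
v(E) = 95 (v(E) = (171 - 1*(-19))/2 = (171 + 19)/2 = (½)*190 = 95)
1/v(f) = 1/95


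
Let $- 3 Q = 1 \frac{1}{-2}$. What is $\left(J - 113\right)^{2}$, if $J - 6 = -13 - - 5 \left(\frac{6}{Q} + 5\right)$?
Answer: $7225$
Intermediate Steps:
$Q = \frac{1}{6}$ ($Q = - \frac{1 \frac{1}{-2}}{3} = - \frac{1 \left(- \frac{1}{2}\right)}{3} = \left(- \frac{1}{3}\right) \left(- \frac{1}{2}\right) = \frac{1}{6} \approx 0.16667$)
$J = 198$ ($J = 6 - \left(13 - 5 \left(6 \frac{1}{\frac{1}{6}} + 5\right)\right) = 6 - \left(13 - 5 \left(6 \cdot 6 + 5\right)\right) = 6 - \left(13 - 5 \left(36 + 5\right)\right) = 6 - \left(13 - 5 \cdot 41\right) = 6 - \left(13 - 205\right) = 6 - -192 = 6 + \left(-13 + 205\right) = 6 + 192 = 198$)
$\left(J - 113\right)^{2} = \left(198 - 113\right)^{2} = 85^{2} = 7225$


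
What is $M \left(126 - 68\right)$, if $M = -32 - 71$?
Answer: $-5974$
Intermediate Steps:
$M = -103$
$M \left(126 - 68\right) = - 103 \left(126 - 68\right) = \left(-103\right) 58 = -5974$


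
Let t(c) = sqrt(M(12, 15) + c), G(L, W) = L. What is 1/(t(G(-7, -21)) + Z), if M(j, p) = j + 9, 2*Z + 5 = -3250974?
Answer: -6501958/10568864458385 - 4*sqrt(14)/10568864458385 ≈ -6.1520e-7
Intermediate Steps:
Z = -3250979/2 (Z = -5/2 + (1/2)*(-3250974) = -5/2 - 1625487 = -3250979/2 ≈ -1.6255e+6)
M(j, p) = 9 + j
t(c) = sqrt(21 + c) (t(c) = sqrt((9 + 12) + c) = sqrt(21 + c))
1/(t(G(-7, -21)) + Z) = 1/(sqrt(21 - 7) - 3250979/2) = 1/(sqrt(14) - 3250979/2) = 1/(-3250979/2 + sqrt(14))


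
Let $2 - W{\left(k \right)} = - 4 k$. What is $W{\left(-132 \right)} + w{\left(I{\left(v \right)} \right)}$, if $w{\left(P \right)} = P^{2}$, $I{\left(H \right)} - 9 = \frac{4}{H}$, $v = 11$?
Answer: $- \frac{53037}{121} \approx -438.32$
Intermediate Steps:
$I{\left(H \right)} = 9 + \frac{4}{H}$
$W{\left(k \right)} = 2 + 4 k$ ($W{\left(k \right)} = 2 - - 4 k = 2 + 4 k$)
$W{\left(-132 \right)} + w{\left(I{\left(v \right)} \right)} = \left(2 + 4 \left(-132\right)\right) + \left(9 + \frac{4}{11}\right)^{2} = \left(2 - 528\right) + \left(9 + 4 \cdot \frac{1}{11}\right)^{2} = -526 + \left(9 + \frac{4}{11}\right)^{2} = -526 + \left(\frac{103}{11}\right)^{2} = -526 + \frac{10609}{121} = - \frac{53037}{121}$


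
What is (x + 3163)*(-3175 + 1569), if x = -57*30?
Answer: -2333518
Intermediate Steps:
x = -1710
(x + 3163)*(-3175 + 1569) = (-1710 + 3163)*(-3175 + 1569) = 1453*(-1606) = -2333518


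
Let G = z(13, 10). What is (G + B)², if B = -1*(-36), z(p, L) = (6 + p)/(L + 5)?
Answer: 312481/225 ≈ 1388.8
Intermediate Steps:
z(p, L) = (6 + p)/(5 + L)
G = 19/15 (G = (6 + 13)/(5 + 10) = 19/15 ≈ 1.2667)
B = 36
(G + B)² = (19/15 + 36)² = (559/15)² = 312481/225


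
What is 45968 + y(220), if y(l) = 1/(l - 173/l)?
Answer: 2216898956/48227 ≈ 45968.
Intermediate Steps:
45968 + y(220) = 45968 + 220/(-173 + 220²) = 45968 + 220/(-173 + 48400) = 45968 + 220/48227 = 2216898956/48227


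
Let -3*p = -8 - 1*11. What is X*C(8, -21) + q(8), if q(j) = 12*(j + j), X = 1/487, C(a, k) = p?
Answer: 280531/1461 ≈ 192.01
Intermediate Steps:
p = 19/3 (p = -(-8 - 1*11)/3 = -(-8 - 11)/3 = -⅓*(-19) = 19/3 ≈ 6.3333)
C(a, k) = 19/3
X = 1/487 ≈ 0.0020534
q(j) = 24*j (q(j) = 12*(2*j) = 24*j)
X*C(8, -21) + q(8) = (1/487)*(19/3) + 24*8 = 19/1461 + 192 = 280531/1461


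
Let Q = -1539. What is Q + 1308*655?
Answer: 855201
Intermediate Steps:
Q + 1308*655 = -1539 + 1308*655 = -1539 + 856740 = 855201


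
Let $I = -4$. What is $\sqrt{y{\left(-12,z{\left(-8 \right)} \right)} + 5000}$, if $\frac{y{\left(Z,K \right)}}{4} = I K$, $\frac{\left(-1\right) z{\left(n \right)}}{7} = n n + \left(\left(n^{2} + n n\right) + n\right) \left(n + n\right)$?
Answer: $2 i \sqrt{50718} \approx 450.41 i$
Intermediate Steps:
$z{\left(n \right)} = - 7 n^{2} - 14 n \left(n + 2 n^{2}\right)$ ($z{\left(n \right)} = - 7 \left(n n + \left(\left(n^{2} + n n\right) + n\right) \left(n + n\right)\right) = - 7 \left(n^{2} + \left(\left(n^{2} + n^{2}\right) + n\right) 2 n\right) = - 7 \left(n^{2} + \left(2 n^{2} + n\right) 2 n\right) = - 7 \left(n^{2} + \left(n + 2 n^{2}\right) 2 n\right) = - 7 \left(n^{2} + 2 n \left(n + 2 n^{2}\right)\right) = - 7 n^{2} - 14 n \left(n + 2 n^{2}\right)$)
$y{\left(Z,K \right)} = - 16 K$ ($y{\left(Z,K \right)} = 4 \left(- 4 K\right) = - 16 K$)
$\sqrt{y{\left(-12,z{\left(-8 \right)} \right)} + 5000} = \sqrt{- 16 \left(-8\right)^{2} \left(-21 - -224\right) + 5000} = \sqrt{- 16 \cdot 64 \left(-21 + 224\right) + 5000} = \sqrt{- 16 \cdot 64 \cdot 203 + 5000} = \sqrt{\left(-16\right) 12992 + 5000} = \sqrt{-207872 + 5000} = \sqrt{-202872} = 2 i \sqrt{50718}$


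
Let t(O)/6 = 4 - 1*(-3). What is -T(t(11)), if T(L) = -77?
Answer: 77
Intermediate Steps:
t(O) = 42 (t(O) = 6*(4 - 1*(-3)) = 6*(4 + 3) = 6*7 = 42)
-T(t(11)) = -1*(-77) = 77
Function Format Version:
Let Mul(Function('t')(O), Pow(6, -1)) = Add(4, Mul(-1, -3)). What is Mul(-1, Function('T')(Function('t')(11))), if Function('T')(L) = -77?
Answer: 77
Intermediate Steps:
Function('t')(O) = 42 (Function('t')(O) = Mul(6, Add(4, Mul(-1, -3))) = Mul(6, Add(4, 3)) = Mul(6, 7) = 42)
Mul(-1, Function('T')(Function('t')(11))) = Mul(-1, -77) = 77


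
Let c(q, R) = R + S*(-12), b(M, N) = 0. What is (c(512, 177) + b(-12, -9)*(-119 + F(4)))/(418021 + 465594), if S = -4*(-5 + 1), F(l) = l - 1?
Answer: -3/176723 ≈ -1.6976e-5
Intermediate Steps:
F(l) = -1 + l
S = 16 (S = -4*(-4) = 16)
c(q, R) = -192 + R (c(q, R) = R + 16*(-12) = R - 192 = -192 + R)
(c(512, 177) + b(-12, -9)*(-119 + F(4)))/(418021 + 465594) = ((-192 + 177) + 0*(-119 + (-1 + 4)))/(418021 + 465594) = (-15 + 0*(-119 + 3))/883615 = (-15 + 0*(-116))*(1/883615) = (-15 + 0)*(1/883615) = -15*1/883615 = -3/176723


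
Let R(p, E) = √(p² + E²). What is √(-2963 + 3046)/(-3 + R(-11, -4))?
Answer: √11371/128 + 3*√83/128 ≈ 1.0466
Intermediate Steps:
R(p, E) = √(E² + p²)
√(-2963 + 3046)/(-3 + R(-11, -4)) = √(-2963 + 3046)/(-3 + √((-4)² + (-11)²)) = √83/(-3 + √(16 + 121)) = √83/(-3 + √137)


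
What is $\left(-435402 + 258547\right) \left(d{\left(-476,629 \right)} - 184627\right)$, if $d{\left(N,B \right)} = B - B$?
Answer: $32652208085$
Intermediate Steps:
$d{\left(N,B \right)} = 0$
$\left(-435402 + 258547\right) \left(d{\left(-476,629 \right)} - 184627\right) = \left(-435402 + 258547\right) \left(0 - 184627\right) = \left(-176855\right) \left(-184627\right) = 32652208085$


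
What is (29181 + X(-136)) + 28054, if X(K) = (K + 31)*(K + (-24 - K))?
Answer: 59755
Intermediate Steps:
X(K) = -744 - 24*K (X(K) = (31 + K)*(-24) = -744 - 24*K)
(29181 + X(-136)) + 28054 = (29181 + (-744 - 24*(-136))) + 28054 = (29181 + (-744 + 3264)) + 28054 = (29181 + 2520) + 28054 = 31701 + 28054 = 59755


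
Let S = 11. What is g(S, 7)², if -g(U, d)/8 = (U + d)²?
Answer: 6718464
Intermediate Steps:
g(U, d) = -8*(U + d)²
g(S, 7)² = (-8*(11 + 7)²)² = (-8*18²)² = (-8*324)² = (-2592)² = 6718464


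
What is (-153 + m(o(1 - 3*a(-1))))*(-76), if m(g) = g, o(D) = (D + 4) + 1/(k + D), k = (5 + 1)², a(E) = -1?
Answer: 110181/10 ≈ 11018.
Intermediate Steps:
k = 36 (k = 6² = 36)
o(D) = 4 + D + 1/(36 + D) (o(D) = (D + 4) + 1/(36 + D) = (4 + D) + 1/(36 + D) = 4 + D + 1/(36 + D))
(-153 + m(o(1 - 3*a(-1))))*(-76) = (-153 + (145 + (1 - 3*(-1))² + 40*(1 - 3*(-1)))/(36 + (1 - 3*(-1))))*(-76) = (-153 + (145 + (1 + 3)² + 40*(1 + 3))/(36 + (1 + 3)))*(-76) = (-153 + (145 + 4² + 40*4)/(36 + 4))*(-76) = (-153 + (145 + 16 + 160)/40)*(-76) = (-153 + (1/40)*321)*(-76) = (-153 + 321/40)*(-76) = -5799/40*(-76) = 110181/10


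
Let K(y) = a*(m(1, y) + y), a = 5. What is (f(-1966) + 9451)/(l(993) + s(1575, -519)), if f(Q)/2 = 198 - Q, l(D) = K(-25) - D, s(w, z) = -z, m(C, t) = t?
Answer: -13779/724 ≈ -19.032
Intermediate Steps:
K(y) = 10*y (K(y) = 5*(y + y) = 5*(2*y) = 10*y)
l(D) = -250 - D (l(D) = 10*(-25) - D = -250 - D)
f(Q) = 396 - 2*Q (f(Q) = 2*(198 - Q) = 396 - 2*Q)
(f(-1966) + 9451)/(l(993) + s(1575, -519)) = ((396 - 2*(-1966)) + 9451)/((-250 - 1*993) - 1*(-519)) = ((396 + 3932) + 9451)/((-250 - 993) + 519) = (4328 + 9451)/(-1243 + 519) = 13779/(-724) = 13779*(-1/724) = -13779/724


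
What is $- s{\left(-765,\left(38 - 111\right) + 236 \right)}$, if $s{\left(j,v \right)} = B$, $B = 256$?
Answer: $-256$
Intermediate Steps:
$s{\left(j,v \right)} = 256$
$- s{\left(-765,\left(38 - 111\right) + 236 \right)} = \left(-1\right) 256 = -256$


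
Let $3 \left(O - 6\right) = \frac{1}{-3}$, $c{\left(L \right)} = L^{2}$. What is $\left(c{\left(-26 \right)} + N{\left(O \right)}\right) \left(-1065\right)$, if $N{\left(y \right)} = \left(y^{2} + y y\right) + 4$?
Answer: $- \frac{21547790}{27} \approx -7.9807 \cdot 10^{5}$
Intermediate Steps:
$O = \frac{53}{9}$ ($O = 6 + \frac{1}{3 \left(-3\right)} = 6 + \frac{1}{3} \left(- \frac{1}{3}\right) = 6 - \frac{1}{9} = \frac{53}{9} \approx 5.8889$)
$N{\left(y \right)} = 4 + 2 y^{2}$ ($N{\left(y \right)} = \left(y^{2} + y^{2}\right) + 4 = 2 y^{2} + 4 = 4 + 2 y^{2}$)
$\left(c{\left(-26 \right)} + N{\left(O \right)}\right) \left(-1065\right) = \left(\left(-26\right)^{2} + \left(4 + 2 \left(\frac{53}{9}\right)^{2}\right)\right) \left(-1065\right) = \left(676 + \left(4 + 2 \cdot \frac{2809}{81}\right)\right) \left(-1065\right) = \left(676 + \left(4 + \frac{5618}{81}\right)\right) \left(-1065\right) = \left(676 + \frac{5942}{81}\right) \left(-1065\right) = \frac{60698}{81} \left(-1065\right) = - \frac{21547790}{27}$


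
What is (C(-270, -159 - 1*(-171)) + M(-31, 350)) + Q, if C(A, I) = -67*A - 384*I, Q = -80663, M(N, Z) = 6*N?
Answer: -67367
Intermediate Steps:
C(A, I) = -384*I - 67*A
(C(-270, -159 - 1*(-171)) + M(-31, 350)) + Q = ((-384*(-159 - 1*(-171)) - 67*(-270)) + 6*(-31)) - 80663 = ((-384*(-159 + 171) + 18090) - 186) - 80663 = ((-384*12 + 18090) - 186) - 80663 = ((-4608 + 18090) - 186) - 80663 = (13482 - 186) - 80663 = 13296 - 80663 = -67367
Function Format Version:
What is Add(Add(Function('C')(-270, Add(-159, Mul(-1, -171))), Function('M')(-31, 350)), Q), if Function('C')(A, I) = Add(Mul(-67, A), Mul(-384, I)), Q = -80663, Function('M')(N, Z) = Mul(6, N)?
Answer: -67367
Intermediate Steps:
Function('C')(A, I) = Add(Mul(-384, I), Mul(-67, A))
Add(Add(Function('C')(-270, Add(-159, Mul(-1, -171))), Function('M')(-31, 350)), Q) = Add(Add(Add(Mul(-384, Add(-159, Mul(-1, -171))), Mul(-67, -270)), Mul(6, -31)), -80663) = Add(Add(Add(Mul(-384, Add(-159, 171)), 18090), -186), -80663) = Add(Add(Add(Mul(-384, 12), 18090), -186), -80663) = Add(Add(Add(-4608, 18090), -186), -80663) = Add(Add(13482, -186), -80663) = Add(13296, -80663) = -67367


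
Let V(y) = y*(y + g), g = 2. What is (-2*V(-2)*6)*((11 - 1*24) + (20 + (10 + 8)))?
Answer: 0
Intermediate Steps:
V(y) = y*(2 + y) (V(y) = y*(y + 2) = y*(2 + y))
(-2*V(-2)*6)*((11 - 1*24) + (20 + (10 + 8))) = (-(-4)*(2 - 2)*6)*((11 - 1*24) + (20 + (10 + 8))) = (-(-4)*0*6)*((11 - 24) + (20 + 18)) = (-2*0*6)*(-13 + 38) = (0*6)*25 = 0*25 = 0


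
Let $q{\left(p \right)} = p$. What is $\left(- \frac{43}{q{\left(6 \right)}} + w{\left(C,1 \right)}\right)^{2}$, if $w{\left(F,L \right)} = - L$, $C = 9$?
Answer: $\frac{2401}{36} \approx 66.694$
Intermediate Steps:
$\left(- \frac{43}{q{\left(6 \right)}} + w{\left(C,1 \right)}\right)^{2} = \left(- \frac{43}{6} - 1\right)^{2} = \left(- \frac{49}{6}\right)^{2} = \frac{2401}{36}$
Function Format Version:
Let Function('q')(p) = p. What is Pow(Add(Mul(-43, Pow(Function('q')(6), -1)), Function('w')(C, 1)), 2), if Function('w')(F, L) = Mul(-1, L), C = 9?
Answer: Rational(2401, 36) ≈ 66.694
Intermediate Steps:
Pow(Add(Mul(-43, Pow(Function('q')(6), -1)), Function('w')(C, 1)), 2) = Pow(Add(Mul(-43, Pow(6, -1)), Mul(-1, 1)), 2) = Pow(Add(Mul(-43, Rational(1, 6)), -1), 2) = Pow(Add(Rational(-43, 6), -1), 2) = Pow(Rational(-49, 6), 2) = Rational(2401, 36)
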